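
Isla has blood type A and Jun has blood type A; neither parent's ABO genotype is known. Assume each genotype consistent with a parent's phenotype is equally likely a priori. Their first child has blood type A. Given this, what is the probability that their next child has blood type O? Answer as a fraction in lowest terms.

1/20

Possible genotypes: Isla ∈ {AA, AO}; Jun ∈ {AA, AO}.
Weight each parental genotype pair by prior × P(type-A child):
  AA × AA: posterior weight 4/15; P(next child type O) = 0.
  AA × AO: posterior weight 4/15; P(next child type O) = 0.
  AO × AA: posterior weight 4/15; P(next child type O) = 0.
  AO × AO: posterior weight 1/5; P(next child type O) = 1/4.
Weighted sum = 1/20.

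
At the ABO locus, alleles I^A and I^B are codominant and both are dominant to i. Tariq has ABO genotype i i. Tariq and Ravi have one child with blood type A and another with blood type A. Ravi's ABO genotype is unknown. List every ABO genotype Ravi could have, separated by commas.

For each candidate genotype of Ravi, check whether crossing it with i i can produce every observed child phenotype.
  I^A I^A → possible child types {A} ✓
  I^A I^B → possible child types {A, B} ✓
  I^A i → possible child types {O, A} ✓
  I^B I^B → possible child types {B} ✗
  I^B i → possible child types {O, B} ✗
  i i → possible child types {O} ✗

I^A I^A, I^A I^B, I^A i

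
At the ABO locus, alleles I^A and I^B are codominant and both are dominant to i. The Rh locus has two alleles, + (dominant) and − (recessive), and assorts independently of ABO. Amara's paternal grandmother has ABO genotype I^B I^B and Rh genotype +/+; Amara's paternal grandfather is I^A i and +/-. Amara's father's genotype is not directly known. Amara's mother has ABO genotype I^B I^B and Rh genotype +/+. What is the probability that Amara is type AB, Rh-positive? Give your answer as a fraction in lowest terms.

1/4

Amara's father's ABO genotype from I^B I^B × I^A i: 1/2 I^A I^B, 1/2 I^B i.
Crossing each possibility with the mother I^B I^B and summing P(type AB): 1/2·1/2 + 1/2·0 = 1/4.
Similarly for Rh via the father's Rh distribution: P(Rh+) = 1.
Independent loci: 1/4 × 1 = 1/4.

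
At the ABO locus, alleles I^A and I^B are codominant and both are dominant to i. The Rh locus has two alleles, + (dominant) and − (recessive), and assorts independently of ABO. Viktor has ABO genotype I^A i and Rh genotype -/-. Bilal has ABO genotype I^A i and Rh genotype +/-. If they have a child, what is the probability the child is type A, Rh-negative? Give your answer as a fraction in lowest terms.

ABO cross I^A i × I^A i → offspring phenotypes: 1/4 O, 3/4 A.
Rh cross -/- × +/- → 1/2 Rh+, 1/2 Rh-.
Independent loci: P(type A, Rh-negative) = 3/4 × 1/2 = 3/8.

3/8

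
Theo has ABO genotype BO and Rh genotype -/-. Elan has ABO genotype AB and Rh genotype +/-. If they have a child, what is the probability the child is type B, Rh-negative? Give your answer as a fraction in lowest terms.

ABO cross BO × AB → offspring phenotypes: 1/4 A, 1/2 B, 1/4 AB.
Rh cross -/- × +/- → 1/2 Rh+, 1/2 Rh-.
Independent loci: P(type B, Rh-negative) = 1/2 × 1/2 = 1/4.

1/4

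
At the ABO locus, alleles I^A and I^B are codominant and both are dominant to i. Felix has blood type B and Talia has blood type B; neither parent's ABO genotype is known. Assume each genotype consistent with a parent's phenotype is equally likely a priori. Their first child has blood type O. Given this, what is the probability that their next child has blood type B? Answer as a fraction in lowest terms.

Possible genotypes: Felix ∈ {I^B I^B, I^B i}; Talia ∈ {I^B I^B, I^B i}.
Weight each parental genotype pair by prior × P(type-O child):
  I^B i × I^B i: posterior weight 1; P(next child type B) = 3/4.
Weighted sum = 3/4.

3/4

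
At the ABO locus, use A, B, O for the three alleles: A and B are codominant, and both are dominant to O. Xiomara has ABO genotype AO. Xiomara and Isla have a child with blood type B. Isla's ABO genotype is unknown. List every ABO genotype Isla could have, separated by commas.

For each candidate genotype of Isla, check whether crossing it with AO can produce every observed child phenotype.
  AA → possible child types {A} ✗
  AB → possible child types {A, B, AB} ✓
  AO → possible child types {O, A} ✗
  BB → possible child types {B, AB} ✓
  BO → possible child types {O, A, B, AB} ✓
  OO → possible child types {O, A} ✗

AB, BB, BO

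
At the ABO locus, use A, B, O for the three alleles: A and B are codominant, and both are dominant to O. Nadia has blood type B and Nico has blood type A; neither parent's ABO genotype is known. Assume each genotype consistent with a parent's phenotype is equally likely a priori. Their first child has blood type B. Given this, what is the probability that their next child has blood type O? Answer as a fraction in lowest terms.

1/12

Possible genotypes: Nadia ∈ {BB, BO}; Nico ∈ {AA, AO}.
Weight each parental genotype pair by prior × P(type-B child):
  BB × AO: posterior weight 2/3; P(next child type O) = 0.
  BO × AO: posterior weight 1/3; P(next child type O) = 1/4.
Weighted sum = 1/12.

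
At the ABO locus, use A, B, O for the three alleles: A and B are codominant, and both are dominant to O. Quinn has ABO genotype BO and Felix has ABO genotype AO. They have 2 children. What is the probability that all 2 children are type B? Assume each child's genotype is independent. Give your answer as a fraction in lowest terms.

1/16

ABO cross BO × AO → 1/4 O, 1/4 A, 1/4 B, 1/4 AB.
So P(type B) = 1/4 per child.
All 2 independent: (1/4)^2 = 1/16.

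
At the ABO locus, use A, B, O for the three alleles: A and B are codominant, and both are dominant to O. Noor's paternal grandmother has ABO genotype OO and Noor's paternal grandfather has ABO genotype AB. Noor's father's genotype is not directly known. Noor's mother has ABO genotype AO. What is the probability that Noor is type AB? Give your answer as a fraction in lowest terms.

1/8

Noor's father's ABO genotype from OO × AB: 1/2 AO, 1/2 BO.
Crossing each possibility with the mother AO and summing P(type AB): 1/2·0 + 1/2·1/4 = 1/8.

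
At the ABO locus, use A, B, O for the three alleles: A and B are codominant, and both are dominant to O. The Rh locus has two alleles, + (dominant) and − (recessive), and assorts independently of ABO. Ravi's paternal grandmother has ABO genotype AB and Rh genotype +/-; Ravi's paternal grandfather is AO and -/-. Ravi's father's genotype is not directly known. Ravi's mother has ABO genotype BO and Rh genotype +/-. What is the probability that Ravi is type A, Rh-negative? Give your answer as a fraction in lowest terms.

3/32

Ravi's father's ABO genotype from AB × AO: 1/4 AA, 1/4 AB, 1/4 AO, 1/4 BO.
Crossing each possibility with the mother BO and summing P(type A): 1/4·1/2 + 1/4·1/4 + 1/4·1/4 + 1/4·0 = 1/4.
Similarly for Rh via the father's Rh distribution: P(Rh-) = 3/8.
Independent loci: 1/4 × 3/8 = 3/32.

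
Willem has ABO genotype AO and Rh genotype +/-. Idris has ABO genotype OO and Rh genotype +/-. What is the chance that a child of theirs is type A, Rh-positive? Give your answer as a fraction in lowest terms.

ABO cross AO × OO → offspring phenotypes: 1/2 O, 1/2 A.
Rh cross +/- × +/- → 3/4 Rh+, 1/4 Rh-.
Independent loci: P(type A, Rh-positive) = 1/2 × 3/4 = 3/8.

3/8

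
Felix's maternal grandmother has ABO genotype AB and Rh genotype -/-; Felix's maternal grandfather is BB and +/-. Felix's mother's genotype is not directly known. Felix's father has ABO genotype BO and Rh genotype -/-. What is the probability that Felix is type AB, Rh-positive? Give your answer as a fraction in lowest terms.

1/32

Felix's mother's ABO genotype from AB × BB: 1/2 AB, 1/2 BB.
Crossing each possibility with the father BO and summing P(type AB): 1/2·1/4 + 1/2·0 = 1/8.
Similarly for Rh via the mother's Rh distribution: P(Rh+) = 1/4.
Independent loci: 1/8 × 1/4 = 1/32.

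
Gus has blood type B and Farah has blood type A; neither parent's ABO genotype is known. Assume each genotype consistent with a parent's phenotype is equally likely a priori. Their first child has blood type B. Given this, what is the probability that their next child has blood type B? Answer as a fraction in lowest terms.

Possible genotypes: Gus ∈ {I^B I^B, I^B i}; Farah ∈ {I^A I^A, I^A i}.
Weight each parental genotype pair by prior × P(type-B child):
  I^B I^B × I^A i: posterior weight 2/3; P(next child type B) = 1/2.
  I^B i × I^A i: posterior weight 1/3; P(next child type B) = 1/4.
Weighted sum = 5/12.

5/12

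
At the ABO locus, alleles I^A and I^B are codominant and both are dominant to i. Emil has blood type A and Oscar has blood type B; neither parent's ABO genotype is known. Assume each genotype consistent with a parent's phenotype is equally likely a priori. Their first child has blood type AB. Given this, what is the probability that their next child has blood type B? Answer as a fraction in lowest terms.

Possible genotypes: Emil ∈ {I^A I^A, I^A i}; Oscar ∈ {I^B I^B, I^B i}.
Weight each parental genotype pair by prior × P(type-AB child):
  I^A I^A × I^B I^B: posterior weight 4/9; P(next child type B) = 0.
  I^A I^A × I^B i: posterior weight 2/9; P(next child type B) = 0.
  I^A i × I^B I^B: posterior weight 2/9; P(next child type B) = 1/2.
  I^A i × I^B i: posterior weight 1/9; P(next child type B) = 1/4.
Weighted sum = 5/36.

5/36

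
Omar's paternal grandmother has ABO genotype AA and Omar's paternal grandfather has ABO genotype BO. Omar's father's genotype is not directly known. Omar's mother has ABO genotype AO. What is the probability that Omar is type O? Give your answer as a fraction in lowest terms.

Omar's father's ABO genotype from AA × BO: 1/2 AB, 1/2 AO.
Crossing each possibility with the mother AO and summing P(type O): 1/2·0 + 1/2·1/4 = 1/8.

1/8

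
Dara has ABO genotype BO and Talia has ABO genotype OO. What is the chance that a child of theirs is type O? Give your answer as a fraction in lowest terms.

ABO cross BO × OO → offspring phenotypes: 1/2 O, 1/2 B.
So P(type O) = 1/2.

1/2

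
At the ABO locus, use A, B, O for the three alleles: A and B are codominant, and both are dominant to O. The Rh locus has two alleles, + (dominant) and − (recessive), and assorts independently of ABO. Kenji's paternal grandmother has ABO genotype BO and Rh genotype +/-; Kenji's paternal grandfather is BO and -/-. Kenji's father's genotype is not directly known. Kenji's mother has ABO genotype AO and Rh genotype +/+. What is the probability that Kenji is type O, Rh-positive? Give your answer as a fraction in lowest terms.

Kenji's father's ABO genotype from BO × BO: 1/4 BB, 1/2 BO, 1/4 OO.
Crossing each possibility with the mother AO and summing P(type O): 1/4·0 + 1/2·1/4 + 1/4·1/2 = 1/4.
Similarly for Rh via the father's Rh distribution: P(Rh+) = 1.
Independent loci: 1/4 × 1 = 1/4.

1/4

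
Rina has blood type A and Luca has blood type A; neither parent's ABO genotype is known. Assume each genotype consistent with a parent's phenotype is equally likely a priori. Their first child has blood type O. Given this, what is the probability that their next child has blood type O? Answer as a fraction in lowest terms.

Possible genotypes: Rina ∈ {AA, AO}; Luca ∈ {AA, AO}.
Weight each parental genotype pair by prior × P(type-O child):
  AO × AO: posterior weight 1; P(next child type O) = 1/4.
Weighted sum = 1/4.

1/4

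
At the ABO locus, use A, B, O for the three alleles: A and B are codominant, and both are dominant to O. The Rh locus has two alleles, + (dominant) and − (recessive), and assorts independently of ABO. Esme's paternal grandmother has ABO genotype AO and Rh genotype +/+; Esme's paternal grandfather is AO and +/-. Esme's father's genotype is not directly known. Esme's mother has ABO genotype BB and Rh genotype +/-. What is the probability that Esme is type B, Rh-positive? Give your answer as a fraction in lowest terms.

7/16

Esme's father's ABO genotype from AO × AO: 1/4 AA, 1/2 AO, 1/4 OO.
Crossing each possibility with the mother BB and summing P(type B): 1/4·0 + 1/2·1/2 + 1/4·1 = 1/2.
Similarly for Rh via the father's Rh distribution: P(Rh+) = 7/8.
Independent loci: 1/2 × 7/8 = 7/16.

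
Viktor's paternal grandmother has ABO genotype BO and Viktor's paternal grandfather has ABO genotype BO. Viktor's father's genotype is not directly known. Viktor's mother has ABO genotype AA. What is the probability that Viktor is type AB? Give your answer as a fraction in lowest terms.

1/2

Viktor's father's ABO genotype from BO × BO: 1/4 BB, 1/2 BO, 1/4 OO.
Crossing each possibility with the mother AA and summing P(type AB): 1/4·1 + 1/2·1/2 + 1/4·0 = 1/2.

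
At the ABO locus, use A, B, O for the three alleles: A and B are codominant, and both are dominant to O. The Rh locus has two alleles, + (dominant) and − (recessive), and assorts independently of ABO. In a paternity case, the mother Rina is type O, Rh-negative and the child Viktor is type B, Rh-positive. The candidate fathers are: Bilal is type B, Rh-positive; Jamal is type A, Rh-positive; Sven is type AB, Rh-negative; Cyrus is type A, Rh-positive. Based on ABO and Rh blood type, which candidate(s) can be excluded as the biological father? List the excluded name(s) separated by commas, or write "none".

A candidate is excluded only if no genotype consistent with his phenotype could produce a type B, Rh-positive child with a type O, Rh-negative mother.
Jamal (type A, Rh+): no genotype consistent with that phenotype can produce a type-B Rh+ child with a type-O mother.
Sven (type AB, Rh-): no genotype consistent with that phenotype can produce a type-B Rh+ child with a type-O mother.
Cyrus (type A, Rh+): no genotype consistent with that phenotype can produce a type-B Rh+ child with a type-O mother.

Jamal, Sven, Cyrus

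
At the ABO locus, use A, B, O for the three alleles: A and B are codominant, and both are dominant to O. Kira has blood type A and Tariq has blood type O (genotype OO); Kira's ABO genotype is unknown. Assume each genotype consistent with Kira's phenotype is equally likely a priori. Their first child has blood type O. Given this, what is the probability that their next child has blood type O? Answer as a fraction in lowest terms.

Possible genotypes: Kira ∈ {AA, AO}; Tariq ∈ {OO}.
Weight each parental genotype pair by prior × P(type-O child):
  AO × OO: posterior weight 1; P(next child type O) = 1/2.
Weighted sum = 1/2.

1/2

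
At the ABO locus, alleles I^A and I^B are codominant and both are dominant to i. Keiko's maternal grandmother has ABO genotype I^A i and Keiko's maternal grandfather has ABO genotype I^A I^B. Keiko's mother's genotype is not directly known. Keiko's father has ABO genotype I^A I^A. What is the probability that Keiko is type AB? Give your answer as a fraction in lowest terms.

Keiko's mother's ABO genotype from I^A i × I^A I^B: 1/4 I^A I^A, 1/4 I^A I^B, 1/4 I^A i, 1/4 I^B i.
Crossing each possibility with the father I^A I^A and summing P(type AB): 1/4·0 + 1/4·1/2 + 1/4·0 + 1/4·1/2 = 1/4.

1/4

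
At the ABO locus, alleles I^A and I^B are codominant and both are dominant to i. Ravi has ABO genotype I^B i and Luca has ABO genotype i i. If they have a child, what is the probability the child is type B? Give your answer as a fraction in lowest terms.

ABO cross I^B i × i i → offspring phenotypes: 1/2 O, 1/2 B.
So P(type B) = 1/2.

1/2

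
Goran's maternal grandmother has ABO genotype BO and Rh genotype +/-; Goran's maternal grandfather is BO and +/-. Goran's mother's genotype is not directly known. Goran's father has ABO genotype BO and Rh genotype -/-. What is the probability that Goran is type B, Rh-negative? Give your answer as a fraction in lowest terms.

3/8

Goran's mother's ABO genotype from BO × BO: 1/4 BB, 1/2 BO, 1/4 OO.
Crossing each possibility with the father BO and summing P(type B): 1/4·1 + 1/2·3/4 + 1/4·1/2 = 3/4.
Similarly for Rh via the mother's Rh distribution: P(Rh-) = 1/2.
Independent loci: 3/4 × 1/2 = 3/8.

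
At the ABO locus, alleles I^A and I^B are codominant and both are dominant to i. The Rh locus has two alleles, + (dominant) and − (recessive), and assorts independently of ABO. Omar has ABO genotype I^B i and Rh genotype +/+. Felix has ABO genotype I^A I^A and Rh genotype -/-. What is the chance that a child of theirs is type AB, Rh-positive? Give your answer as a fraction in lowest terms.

1/2

ABO cross I^B i × I^A I^A → offspring phenotypes: 1/2 A, 1/2 AB.
Rh cross +/+ × -/- → 1 Rh+.
Independent loci: P(type AB, Rh-positive) = 1/2 × 1 = 1/2.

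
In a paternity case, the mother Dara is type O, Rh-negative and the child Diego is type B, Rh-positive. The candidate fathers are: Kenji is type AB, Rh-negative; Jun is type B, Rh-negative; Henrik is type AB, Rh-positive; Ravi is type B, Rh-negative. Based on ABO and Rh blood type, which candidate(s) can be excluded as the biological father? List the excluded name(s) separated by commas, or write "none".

A candidate is excluded only if no genotype consistent with his phenotype could produce a type B, Rh-positive child with a type O, Rh-negative mother.
Kenji (type AB, Rh-): no genotype consistent with that phenotype can produce a type-B Rh+ child with a type-O mother.
Jun (type B, Rh-): no genotype consistent with that phenotype can produce a type-B Rh+ child with a type-O mother.
Ravi (type B, Rh-): no genotype consistent with that phenotype can produce a type-B Rh+ child with a type-O mother.

Kenji, Jun, Ravi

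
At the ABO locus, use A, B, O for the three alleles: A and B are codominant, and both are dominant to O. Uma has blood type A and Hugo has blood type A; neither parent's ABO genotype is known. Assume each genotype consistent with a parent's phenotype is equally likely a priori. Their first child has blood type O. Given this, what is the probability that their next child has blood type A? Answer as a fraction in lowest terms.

3/4

Possible genotypes: Uma ∈ {AA, AO}; Hugo ∈ {AA, AO}.
Weight each parental genotype pair by prior × P(type-O child):
  AO × AO: posterior weight 1; P(next child type A) = 3/4.
Weighted sum = 3/4.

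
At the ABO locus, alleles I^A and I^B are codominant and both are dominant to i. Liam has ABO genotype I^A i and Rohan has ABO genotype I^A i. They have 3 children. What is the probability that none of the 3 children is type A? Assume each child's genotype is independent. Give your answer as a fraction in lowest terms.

1/64

ABO cross I^A i × I^A i → 1/4 O, 3/4 A.
So P(type A) = 3/4 per child.
P(not type A) = 1/4 for one child; (1/4)^3 = 1/64.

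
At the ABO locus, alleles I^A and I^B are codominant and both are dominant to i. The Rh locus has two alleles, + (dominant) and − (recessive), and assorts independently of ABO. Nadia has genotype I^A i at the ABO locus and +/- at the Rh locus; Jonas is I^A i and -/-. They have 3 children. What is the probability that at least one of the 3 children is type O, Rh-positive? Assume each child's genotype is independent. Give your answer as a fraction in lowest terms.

ABO cross I^A i × I^A i → 1/4 O, 3/4 A.
Rh cross +/- × -/- → 1/2 Rh+, 1/2 Rh-; so P(type O, Rh-positive) = 1/4 × 1/2 = 1/8 per child.
P(none) = (7/8)^3 = 343/512; P(at least one) = 1 − 343/512 = 169/512.

169/512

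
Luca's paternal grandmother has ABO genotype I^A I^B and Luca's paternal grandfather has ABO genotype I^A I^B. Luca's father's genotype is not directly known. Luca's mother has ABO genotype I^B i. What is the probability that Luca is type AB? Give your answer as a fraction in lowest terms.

Luca's father's ABO genotype from I^A I^B × I^A I^B: 1/4 I^A I^A, 1/2 I^A I^B, 1/4 I^B I^B.
Crossing each possibility with the mother I^B i and summing P(type AB): 1/4·1/2 + 1/2·1/4 + 1/4·0 = 1/4.

1/4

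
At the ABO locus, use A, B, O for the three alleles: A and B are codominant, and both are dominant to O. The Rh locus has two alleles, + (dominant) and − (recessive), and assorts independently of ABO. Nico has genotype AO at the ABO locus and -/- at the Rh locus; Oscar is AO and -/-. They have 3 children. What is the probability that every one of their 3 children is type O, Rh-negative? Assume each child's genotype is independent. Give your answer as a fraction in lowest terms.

ABO cross AO × AO → 1/4 O, 3/4 A.
Rh cross -/- × -/- → 1 Rh-; so P(type O, Rh-negative) = 1/4 × 1 = 1/4 per child.
All 3 independent: (1/4)^3 = 1/64.

1/64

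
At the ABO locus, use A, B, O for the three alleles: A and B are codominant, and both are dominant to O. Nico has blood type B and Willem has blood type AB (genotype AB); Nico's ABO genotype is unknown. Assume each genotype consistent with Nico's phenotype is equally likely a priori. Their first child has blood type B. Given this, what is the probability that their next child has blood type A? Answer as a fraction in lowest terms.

1/8

Possible genotypes: Nico ∈ {BB, BO}; Willem ∈ {AB}.
Weight each parental genotype pair by prior × P(type-B child):
  BB × AB: posterior weight 1/2; P(next child type A) = 0.
  BO × AB: posterior weight 1/2; P(next child type A) = 1/4.
Weighted sum = 1/8.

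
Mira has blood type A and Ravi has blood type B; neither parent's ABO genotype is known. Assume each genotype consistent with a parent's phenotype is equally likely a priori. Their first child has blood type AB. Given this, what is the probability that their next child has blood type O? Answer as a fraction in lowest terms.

Possible genotypes: Mira ∈ {AA, AO}; Ravi ∈ {BB, BO}.
Weight each parental genotype pair by prior × P(type-AB child):
  AA × BB: posterior weight 4/9; P(next child type O) = 0.
  AA × BO: posterior weight 2/9; P(next child type O) = 0.
  AO × BB: posterior weight 2/9; P(next child type O) = 0.
  AO × BO: posterior weight 1/9; P(next child type O) = 1/4.
Weighted sum = 1/36.

1/36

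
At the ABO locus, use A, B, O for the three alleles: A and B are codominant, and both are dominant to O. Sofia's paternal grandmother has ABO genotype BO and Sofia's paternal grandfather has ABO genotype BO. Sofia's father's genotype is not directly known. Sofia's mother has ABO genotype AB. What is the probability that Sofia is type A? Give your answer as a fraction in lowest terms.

Sofia's father's ABO genotype from BO × BO: 1/4 BB, 1/2 BO, 1/4 OO.
Crossing each possibility with the mother AB and summing P(type A): 1/4·0 + 1/2·1/4 + 1/4·1/2 = 1/4.

1/4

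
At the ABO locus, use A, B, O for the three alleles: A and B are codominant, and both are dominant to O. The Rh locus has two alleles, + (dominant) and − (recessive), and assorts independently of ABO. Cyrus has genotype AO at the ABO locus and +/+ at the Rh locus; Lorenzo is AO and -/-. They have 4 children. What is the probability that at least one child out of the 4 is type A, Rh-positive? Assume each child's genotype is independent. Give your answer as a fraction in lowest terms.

ABO cross AO × AO → 1/4 O, 3/4 A.
Rh cross +/+ × -/- → 1 Rh+; so P(type A, Rh-positive) = 3/4 × 1 = 3/4 per child.
P(none) = (1/4)^4 = 1/256; P(at least one) = 1 − 1/256 = 255/256.

255/256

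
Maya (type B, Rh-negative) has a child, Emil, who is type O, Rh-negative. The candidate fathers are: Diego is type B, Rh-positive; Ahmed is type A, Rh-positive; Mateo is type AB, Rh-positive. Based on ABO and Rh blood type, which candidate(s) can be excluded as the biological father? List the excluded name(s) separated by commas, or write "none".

Mateo

A candidate is excluded only if no genotype consistent with his phenotype could produce a type O, Rh-negative child with a type B, Rh-negative mother.
Mateo (type AB, Rh+): no genotype consistent with that phenotype can produce a type-O Rh- child with a type-B mother.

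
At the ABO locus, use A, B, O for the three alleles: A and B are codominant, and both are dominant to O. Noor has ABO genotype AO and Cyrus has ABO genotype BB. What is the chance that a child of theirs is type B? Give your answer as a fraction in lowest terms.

1/2

ABO cross AO × BB → offspring phenotypes: 1/2 B, 1/2 AB.
So P(type B) = 1/2.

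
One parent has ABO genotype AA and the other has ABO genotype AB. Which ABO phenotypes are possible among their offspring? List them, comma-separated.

Gametes from AA × AB give offspring ABO genotypes AA, AB, i.e. phenotypes A, AB.

A, AB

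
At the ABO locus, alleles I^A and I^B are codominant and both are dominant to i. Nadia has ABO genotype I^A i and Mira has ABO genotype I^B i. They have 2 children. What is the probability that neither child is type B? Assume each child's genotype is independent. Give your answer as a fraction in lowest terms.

ABO cross I^A i × I^B i → 1/4 O, 1/4 A, 1/4 B, 1/4 AB.
So P(type B) = 1/4 per child.
P(not type B) = 3/4 for one child; (3/4)^2 = 9/16.

9/16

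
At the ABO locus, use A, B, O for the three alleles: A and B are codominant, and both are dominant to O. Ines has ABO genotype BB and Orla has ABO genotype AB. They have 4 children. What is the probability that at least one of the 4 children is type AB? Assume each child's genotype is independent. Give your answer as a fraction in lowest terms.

15/16

ABO cross BB × AB → 1/2 B, 1/2 AB.
So P(type AB) = 1/2 per child.
P(none) = (1/2)^4 = 1/16; P(at least one) = 1 − 1/16 = 15/16.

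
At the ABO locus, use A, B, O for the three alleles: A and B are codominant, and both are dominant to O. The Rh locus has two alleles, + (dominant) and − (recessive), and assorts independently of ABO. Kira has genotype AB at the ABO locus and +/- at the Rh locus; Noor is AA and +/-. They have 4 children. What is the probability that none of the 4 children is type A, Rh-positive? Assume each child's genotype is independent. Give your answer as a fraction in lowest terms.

ABO cross AB × AA → 1/2 A, 1/2 AB.
Rh cross +/- × +/- → 3/4 Rh+, 1/4 Rh-; so P(type A, Rh-positive) = 1/2 × 3/4 = 3/8 per child.
P(not type A, Rh-positive) = 5/8 for one child; (5/8)^4 = 625/4096.

625/4096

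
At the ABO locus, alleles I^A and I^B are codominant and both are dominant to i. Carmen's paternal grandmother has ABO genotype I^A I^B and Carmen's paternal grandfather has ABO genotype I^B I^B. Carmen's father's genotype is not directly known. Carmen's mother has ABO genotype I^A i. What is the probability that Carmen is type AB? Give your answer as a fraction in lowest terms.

Carmen's father's ABO genotype from I^A I^B × I^B I^B: 1/2 I^A I^B, 1/2 I^B I^B.
Crossing each possibility with the mother I^A i and summing P(type AB): 1/2·1/4 + 1/2·1/2 = 3/8.

3/8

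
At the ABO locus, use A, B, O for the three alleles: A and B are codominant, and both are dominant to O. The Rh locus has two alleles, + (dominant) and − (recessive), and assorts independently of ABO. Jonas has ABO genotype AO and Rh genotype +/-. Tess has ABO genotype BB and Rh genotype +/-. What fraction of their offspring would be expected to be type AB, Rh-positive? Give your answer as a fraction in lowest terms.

ABO cross AO × BB → offspring phenotypes: 1/2 B, 1/2 AB.
Rh cross +/- × +/- → 3/4 Rh+, 1/4 Rh-.
Independent loci: P(type AB, Rh-positive) = 1/2 × 3/4 = 3/8.

3/8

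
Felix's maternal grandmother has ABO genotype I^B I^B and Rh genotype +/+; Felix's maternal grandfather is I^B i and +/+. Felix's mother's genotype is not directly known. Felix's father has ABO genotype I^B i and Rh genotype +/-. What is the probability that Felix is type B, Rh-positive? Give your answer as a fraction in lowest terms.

Felix's mother's ABO genotype from I^B I^B × I^B i: 1/2 I^B I^B, 1/2 I^B i.
Crossing each possibility with the father I^B i and summing P(type B): 1/2·1 + 1/2·3/4 = 7/8.
Similarly for Rh via the mother's Rh distribution: P(Rh+) = 1.
Independent loci: 7/8 × 1 = 7/8.

7/8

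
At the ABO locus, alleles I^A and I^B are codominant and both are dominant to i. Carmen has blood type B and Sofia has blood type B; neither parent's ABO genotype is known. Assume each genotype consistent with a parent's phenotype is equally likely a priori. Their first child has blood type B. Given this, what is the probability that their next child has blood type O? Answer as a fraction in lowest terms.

Possible genotypes: Carmen ∈ {I^B I^B, I^B i}; Sofia ∈ {I^B I^B, I^B i}.
Weight each parental genotype pair by prior × P(type-B child):
  I^B I^B × I^B I^B: posterior weight 4/15; P(next child type O) = 0.
  I^B I^B × I^B i: posterior weight 4/15; P(next child type O) = 0.
  I^B i × I^B I^B: posterior weight 4/15; P(next child type O) = 0.
  I^B i × I^B i: posterior weight 1/5; P(next child type O) = 1/4.
Weighted sum = 1/20.

1/20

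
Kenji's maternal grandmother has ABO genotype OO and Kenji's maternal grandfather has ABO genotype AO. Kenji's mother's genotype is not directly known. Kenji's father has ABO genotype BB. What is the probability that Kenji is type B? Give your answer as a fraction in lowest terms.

Kenji's mother's ABO genotype from OO × AO: 1/2 AO, 1/2 OO.
Crossing each possibility with the father BB and summing P(type B): 1/2·1/2 + 1/2·1 = 3/4.

3/4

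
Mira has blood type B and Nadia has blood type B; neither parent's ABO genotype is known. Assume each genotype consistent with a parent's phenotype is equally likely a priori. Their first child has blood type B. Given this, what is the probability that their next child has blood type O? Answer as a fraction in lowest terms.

Possible genotypes: Mira ∈ {BB, BO}; Nadia ∈ {BB, BO}.
Weight each parental genotype pair by prior × P(type-B child):
  BB × BB: posterior weight 4/15; P(next child type O) = 0.
  BB × BO: posterior weight 4/15; P(next child type O) = 0.
  BO × BB: posterior weight 4/15; P(next child type O) = 0.
  BO × BO: posterior weight 1/5; P(next child type O) = 1/4.
Weighted sum = 1/20.

1/20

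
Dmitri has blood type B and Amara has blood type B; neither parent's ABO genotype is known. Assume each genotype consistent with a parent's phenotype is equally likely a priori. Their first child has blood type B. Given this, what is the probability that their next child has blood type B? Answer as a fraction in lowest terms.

19/20

Possible genotypes: Dmitri ∈ {BB, BO}; Amara ∈ {BB, BO}.
Weight each parental genotype pair by prior × P(type-B child):
  BB × BB: posterior weight 4/15; P(next child type B) = 1.
  BB × BO: posterior weight 4/15; P(next child type B) = 1.
  BO × BB: posterior weight 4/15; P(next child type B) = 1.
  BO × BO: posterior weight 1/5; P(next child type B) = 3/4.
Weighted sum = 19/20.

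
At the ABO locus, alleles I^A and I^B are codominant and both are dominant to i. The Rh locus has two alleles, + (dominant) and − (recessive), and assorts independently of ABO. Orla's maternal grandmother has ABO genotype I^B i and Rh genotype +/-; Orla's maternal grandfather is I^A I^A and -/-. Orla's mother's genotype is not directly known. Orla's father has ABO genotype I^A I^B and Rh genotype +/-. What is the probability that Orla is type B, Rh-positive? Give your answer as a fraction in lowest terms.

Orla's mother's ABO genotype from I^B i × I^A I^A: 1/2 I^A I^B, 1/2 I^A i.
Crossing each possibility with the father I^A I^B and summing P(type B): 1/2·1/4 + 1/2·1/4 = 1/4.
Similarly for Rh via the mother's Rh distribution: P(Rh+) = 5/8.
Independent loci: 1/4 × 5/8 = 5/32.

5/32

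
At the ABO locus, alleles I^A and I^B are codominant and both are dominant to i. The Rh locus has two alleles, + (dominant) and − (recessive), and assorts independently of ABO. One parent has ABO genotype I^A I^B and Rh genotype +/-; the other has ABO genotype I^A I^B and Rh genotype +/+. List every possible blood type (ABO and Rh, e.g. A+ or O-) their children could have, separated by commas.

A+, B+, AB+

Gametes from I^A I^B × I^A I^B give offspring ABO genotypes I^A I^A, I^A I^B, I^B I^B, i.e. phenotypes A, B, AB.
Rh cross +/- × +/+ → phenotypes Rh+.
Combining independently: A+, B+, AB+.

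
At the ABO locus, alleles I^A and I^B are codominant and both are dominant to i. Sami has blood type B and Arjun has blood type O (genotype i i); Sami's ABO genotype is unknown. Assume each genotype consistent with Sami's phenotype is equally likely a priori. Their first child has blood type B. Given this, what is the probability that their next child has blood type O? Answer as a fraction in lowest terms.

Possible genotypes: Sami ∈ {I^B I^B, I^B i}; Arjun ∈ {i i}.
Weight each parental genotype pair by prior × P(type-B child):
  I^B I^B × i i: posterior weight 2/3; P(next child type O) = 0.
  I^B i × i i: posterior weight 1/3; P(next child type O) = 1/2.
Weighted sum = 1/6.

1/6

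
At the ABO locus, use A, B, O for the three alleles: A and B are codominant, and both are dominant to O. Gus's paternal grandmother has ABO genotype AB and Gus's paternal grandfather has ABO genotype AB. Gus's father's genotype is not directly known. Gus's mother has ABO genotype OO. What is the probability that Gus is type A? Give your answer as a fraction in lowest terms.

1/2

Gus's father's ABO genotype from AB × AB: 1/4 AA, 1/2 AB, 1/4 BB.
Crossing each possibility with the mother OO and summing P(type A): 1/4·1 + 1/2·1/2 + 1/4·0 = 1/2.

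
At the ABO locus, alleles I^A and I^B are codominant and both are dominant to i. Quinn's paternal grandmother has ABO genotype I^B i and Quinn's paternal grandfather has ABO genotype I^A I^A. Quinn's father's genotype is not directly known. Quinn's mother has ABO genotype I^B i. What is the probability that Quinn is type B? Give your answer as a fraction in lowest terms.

Quinn's father's ABO genotype from I^B i × I^A I^A: 1/2 I^A I^B, 1/2 I^A i.
Crossing each possibility with the mother I^B i and summing P(type B): 1/2·1/2 + 1/2·1/4 = 3/8.

3/8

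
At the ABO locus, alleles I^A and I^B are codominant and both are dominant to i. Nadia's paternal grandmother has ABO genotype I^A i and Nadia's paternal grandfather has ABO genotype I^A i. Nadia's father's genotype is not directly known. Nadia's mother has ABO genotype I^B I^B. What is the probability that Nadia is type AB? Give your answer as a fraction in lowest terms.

Nadia's father's ABO genotype from I^A i × I^A i: 1/4 I^A I^A, 1/2 I^A i, 1/4 i i.
Crossing each possibility with the mother I^B I^B and summing P(type AB): 1/4·1 + 1/2·1/2 + 1/4·0 = 1/2.

1/2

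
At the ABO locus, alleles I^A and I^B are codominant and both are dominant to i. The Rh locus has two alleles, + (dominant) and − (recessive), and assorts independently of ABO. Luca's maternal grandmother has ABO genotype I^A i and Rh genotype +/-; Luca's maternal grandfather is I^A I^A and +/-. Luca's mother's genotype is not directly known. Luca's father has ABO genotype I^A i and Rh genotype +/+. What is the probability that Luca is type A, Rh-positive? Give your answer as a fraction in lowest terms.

Luca's mother's ABO genotype from I^A i × I^A I^A: 1/2 I^A I^A, 1/2 I^A i.
Crossing each possibility with the father I^A i and summing P(type A): 1/2·1 + 1/2·3/4 = 7/8.
Similarly for Rh via the mother's Rh distribution: P(Rh+) = 1.
Independent loci: 7/8 × 1 = 7/8.

7/8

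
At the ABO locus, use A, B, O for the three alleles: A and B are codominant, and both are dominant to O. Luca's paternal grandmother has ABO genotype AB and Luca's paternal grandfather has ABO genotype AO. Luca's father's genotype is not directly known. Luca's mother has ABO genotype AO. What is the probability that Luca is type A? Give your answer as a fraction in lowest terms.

5/8

Luca's father's ABO genotype from AB × AO: 1/4 AA, 1/4 AB, 1/4 AO, 1/4 BO.
Crossing each possibility with the mother AO and summing P(type A): 1/4·1 + 1/4·1/2 + 1/4·3/4 + 1/4·1/4 = 5/8.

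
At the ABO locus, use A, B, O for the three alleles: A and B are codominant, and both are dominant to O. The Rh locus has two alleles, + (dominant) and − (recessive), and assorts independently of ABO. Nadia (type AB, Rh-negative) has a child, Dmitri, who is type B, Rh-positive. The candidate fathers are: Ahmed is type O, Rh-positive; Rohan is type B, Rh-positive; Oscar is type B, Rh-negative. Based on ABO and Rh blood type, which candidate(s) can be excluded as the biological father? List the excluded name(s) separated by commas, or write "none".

A candidate is excluded only if no genotype consistent with his phenotype could produce a type B, Rh-positive child with a type AB, Rh-negative mother.
Oscar (type B, Rh-): no genotype consistent with that phenotype can produce a type-B Rh+ child with a type-AB mother.

Oscar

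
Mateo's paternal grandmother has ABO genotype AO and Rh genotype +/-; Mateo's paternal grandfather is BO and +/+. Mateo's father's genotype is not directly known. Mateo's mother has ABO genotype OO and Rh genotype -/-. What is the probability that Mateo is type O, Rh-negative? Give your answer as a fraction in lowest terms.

1/8

Mateo's father's ABO genotype from AO × BO: 1/4 AB, 1/4 AO, 1/4 BO, 1/4 OO.
Crossing each possibility with the mother OO and summing P(type O): 1/4·0 + 1/4·1/2 + 1/4·1/2 + 1/4·1 = 1/2.
Similarly for Rh via the father's Rh distribution: P(Rh-) = 1/4.
Independent loci: 1/2 × 1/4 = 1/8.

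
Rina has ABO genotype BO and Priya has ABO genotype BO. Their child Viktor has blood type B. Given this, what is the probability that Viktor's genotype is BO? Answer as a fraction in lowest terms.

Cross BO × BO → 1/4 BB, 1/2 BO, 1/4 OO.
Type-B genotypes among offspring: BB (1/4), BO (1/2); total 3/4.
P(BO | type B) = (1/2) / (3/4) = 2/3.

2/3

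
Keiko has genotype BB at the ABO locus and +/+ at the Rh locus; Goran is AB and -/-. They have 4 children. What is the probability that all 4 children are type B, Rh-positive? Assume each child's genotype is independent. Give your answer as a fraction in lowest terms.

1/16

ABO cross BB × AB → 1/2 B, 1/2 AB.
Rh cross +/+ × -/- → 1 Rh+; so P(type B, Rh-positive) = 1/2 × 1 = 1/2 per child.
All 4 independent: (1/2)^4 = 1/16.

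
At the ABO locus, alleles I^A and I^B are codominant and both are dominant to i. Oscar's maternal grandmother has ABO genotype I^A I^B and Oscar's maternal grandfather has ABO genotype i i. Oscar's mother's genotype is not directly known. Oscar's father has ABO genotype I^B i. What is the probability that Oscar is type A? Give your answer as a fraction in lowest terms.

1/8

Oscar's mother's ABO genotype from I^A I^B × i i: 1/2 I^A i, 1/2 I^B i.
Crossing each possibility with the father I^B i and summing P(type A): 1/2·1/4 + 1/2·0 = 1/8.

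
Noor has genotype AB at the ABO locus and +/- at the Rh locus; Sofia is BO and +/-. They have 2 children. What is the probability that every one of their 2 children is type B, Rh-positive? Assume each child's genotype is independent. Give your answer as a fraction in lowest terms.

ABO cross AB × BO → 1/4 A, 1/2 B, 1/4 AB.
Rh cross +/- × +/- → 3/4 Rh+, 1/4 Rh-; so P(type B, Rh-positive) = 1/2 × 3/4 = 3/8 per child.
All 2 independent: (3/8)^2 = 9/64.

9/64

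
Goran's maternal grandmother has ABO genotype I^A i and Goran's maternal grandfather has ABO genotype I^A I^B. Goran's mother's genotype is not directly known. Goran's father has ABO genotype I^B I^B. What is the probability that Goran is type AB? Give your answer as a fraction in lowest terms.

1/2

Goran's mother's ABO genotype from I^A i × I^A I^B: 1/4 I^A I^A, 1/4 I^A I^B, 1/4 I^A i, 1/4 I^B i.
Crossing each possibility with the father I^B I^B and summing P(type AB): 1/4·1 + 1/4·1/2 + 1/4·1/2 + 1/4·0 = 1/2.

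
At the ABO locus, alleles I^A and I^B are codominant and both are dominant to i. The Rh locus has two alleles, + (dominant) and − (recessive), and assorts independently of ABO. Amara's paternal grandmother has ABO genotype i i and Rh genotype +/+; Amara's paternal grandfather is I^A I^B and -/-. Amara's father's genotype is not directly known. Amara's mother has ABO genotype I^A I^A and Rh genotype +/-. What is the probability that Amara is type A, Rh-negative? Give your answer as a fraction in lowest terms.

Amara's father's ABO genotype from i i × I^A I^B: 1/2 I^A i, 1/2 I^B i.
Crossing each possibility with the mother I^A I^A and summing P(type A): 1/2·1 + 1/2·1/2 = 3/4.
Similarly for Rh via the father's Rh distribution: P(Rh-) = 1/4.
Independent loci: 3/4 × 1/4 = 3/16.

3/16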